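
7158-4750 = 2408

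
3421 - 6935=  - 3514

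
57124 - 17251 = 39873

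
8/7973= 8/7973= 0.00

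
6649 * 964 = 6409636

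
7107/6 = 2369/2=1184.50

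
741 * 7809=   5786469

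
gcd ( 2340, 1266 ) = 6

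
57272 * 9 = 515448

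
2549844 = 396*6439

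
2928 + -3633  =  -705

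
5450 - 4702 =748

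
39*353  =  13767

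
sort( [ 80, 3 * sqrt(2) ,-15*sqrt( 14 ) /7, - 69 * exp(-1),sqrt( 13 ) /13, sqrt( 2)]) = [ - 69*exp(-1), - 15*sqrt(14) /7, sqrt( 13) /13, sqrt ( 2),3*sqrt( 2), 80]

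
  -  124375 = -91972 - 32403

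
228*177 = 40356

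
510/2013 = 170/671 = 0.25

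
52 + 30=82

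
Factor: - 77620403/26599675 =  - 5^( - 2)*7^1*1063987^( - 1)*11088629^1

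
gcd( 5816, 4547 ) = 1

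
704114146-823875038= -119760892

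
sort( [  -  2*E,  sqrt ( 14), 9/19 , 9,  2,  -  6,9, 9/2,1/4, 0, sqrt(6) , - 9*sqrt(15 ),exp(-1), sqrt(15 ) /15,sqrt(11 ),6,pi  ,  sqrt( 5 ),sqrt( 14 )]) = [-9 * sqrt(15) , - 6, - 2 * E , 0 , 1/4 , sqrt( 15 ) /15 , exp ( - 1 ), 9/19,2,sqrt( 5),  sqrt( 6),pi , sqrt(11),  sqrt(14 ) , sqrt(14), 9/2,6,9,9 ]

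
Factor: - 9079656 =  - 2^3 * 3^1*103^1*3673^1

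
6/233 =6/233= 0.03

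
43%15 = 13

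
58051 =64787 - 6736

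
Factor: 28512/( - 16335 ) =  - 96/55 = - 2^5*3^1*5^( - 1 )*11^ ( - 1) 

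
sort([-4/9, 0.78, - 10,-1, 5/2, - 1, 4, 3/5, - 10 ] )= [- 10  ,-10,  -  1, - 1,-4/9 , 3/5, 0.78 , 5/2, 4] 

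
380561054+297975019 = 678536073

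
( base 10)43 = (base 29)1e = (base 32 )1B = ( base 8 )53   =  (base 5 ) 133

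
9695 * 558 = 5409810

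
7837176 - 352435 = 7484741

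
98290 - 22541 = 75749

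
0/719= 0 = 0.00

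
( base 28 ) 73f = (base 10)5587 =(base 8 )12723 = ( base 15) 19C7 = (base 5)134322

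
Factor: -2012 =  - 2^2 * 503^1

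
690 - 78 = 612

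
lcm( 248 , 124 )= 248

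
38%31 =7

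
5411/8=5411/8 = 676.38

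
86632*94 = 8143408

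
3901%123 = 88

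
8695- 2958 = 5737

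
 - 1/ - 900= 1/900= 0.00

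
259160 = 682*380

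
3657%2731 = 926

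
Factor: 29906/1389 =2^1*3^( - 1)* 19^1*463^(-1)* 787^1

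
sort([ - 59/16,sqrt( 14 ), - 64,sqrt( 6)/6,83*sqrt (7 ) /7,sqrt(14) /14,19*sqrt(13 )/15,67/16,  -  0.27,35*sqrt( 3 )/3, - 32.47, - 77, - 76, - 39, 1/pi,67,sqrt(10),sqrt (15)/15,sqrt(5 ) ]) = [ - 77, - 76, - 64, - 39, - 32.47, - 59/16, - 0.27,sqrt( 15 ) /15, sqrt( 14) /14 , 1/pi,sqrt(6)/6,sqrt(5), sqrt(10),sqrt(14 ),67/16, 19*sqrt(13 ) /15,35*sqrt(3)/3,83 * sqrt(7 ) /7,67 ]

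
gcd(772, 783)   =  1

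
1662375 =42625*39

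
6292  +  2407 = 8699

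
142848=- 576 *( - 248 ) 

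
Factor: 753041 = 739^1*1019^1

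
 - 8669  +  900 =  - 7769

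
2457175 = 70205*35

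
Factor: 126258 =2^1*3^1*11^1*1913^1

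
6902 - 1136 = 5766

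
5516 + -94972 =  - 89456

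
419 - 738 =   -  319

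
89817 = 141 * 637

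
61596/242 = 254 +64/121 = 254.53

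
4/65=4/65 =0.06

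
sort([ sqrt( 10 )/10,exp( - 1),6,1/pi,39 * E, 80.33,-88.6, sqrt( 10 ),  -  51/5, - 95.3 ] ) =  [ - 95.3,- 88.6, - 51/5,  sqrt( 10)/10, 1/pi , exp( - 1 ), sqrt(10 ), 6, 80.33, 39*E]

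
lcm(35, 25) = 175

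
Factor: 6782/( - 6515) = -2^1*5^( - 1)*1303^( - 1 )*3391^1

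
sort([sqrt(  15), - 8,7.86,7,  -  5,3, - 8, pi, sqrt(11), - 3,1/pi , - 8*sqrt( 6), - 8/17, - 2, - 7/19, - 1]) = [ - 8* sqrt( 6), - 8, - 8 , - 5, - 3, - 2,-1, - 8/17,  -  7/19, 1/pi, 3, pi, sqrt( 11), sqrt(15 ) , 7, 7.86]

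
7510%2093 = 1231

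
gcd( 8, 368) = 8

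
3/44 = 3/44= 0.07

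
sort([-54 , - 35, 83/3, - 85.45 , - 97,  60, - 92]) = [ - 97,- 92, - 85.45, - 54, - 35,83/3,60]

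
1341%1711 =1341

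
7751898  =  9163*846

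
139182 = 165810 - 26628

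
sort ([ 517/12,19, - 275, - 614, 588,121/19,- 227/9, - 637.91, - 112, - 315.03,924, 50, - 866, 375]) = [ - 866, - 637.91,  -  614, - 315.03, - 275, - 112, -227/9, 121/19, 19, 517/12, 50,  375, 588,924]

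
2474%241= 64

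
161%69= 23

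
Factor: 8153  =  31^1*263^1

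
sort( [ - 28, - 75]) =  [ - 75,  -  28]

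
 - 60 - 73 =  - 133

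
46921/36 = 1303 + 13/36 = 1303.36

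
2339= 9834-7495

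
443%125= 68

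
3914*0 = 0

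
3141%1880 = 1261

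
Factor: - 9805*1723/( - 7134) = 2^( - 1)*3^( - 1)*5^1*29^( - 1)*37^1*41^( - 1)*53^1*1723^1 = 16894015/7134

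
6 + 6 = 12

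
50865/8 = 6358+ 1/8 = 6358.12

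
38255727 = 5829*6563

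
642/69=214/23=9.30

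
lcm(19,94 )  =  1786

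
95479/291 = 95479/291 = 328.11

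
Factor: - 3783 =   -  3^1*13^1*97^1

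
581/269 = 581/269 = 2.16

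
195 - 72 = 123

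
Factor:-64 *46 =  - 2944 = -2^7*23^1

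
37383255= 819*45645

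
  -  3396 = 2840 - 6236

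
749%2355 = 749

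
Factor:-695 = - 5^1*139^1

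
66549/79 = 66549/79 = 842.39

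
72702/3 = 24234 =24234.00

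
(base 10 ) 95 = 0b1011111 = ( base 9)115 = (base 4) 1133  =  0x5F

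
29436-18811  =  10625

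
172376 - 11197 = 161179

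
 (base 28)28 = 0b1000000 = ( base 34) 1U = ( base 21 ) 31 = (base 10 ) 64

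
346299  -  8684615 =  - 8338316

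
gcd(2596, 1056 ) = 44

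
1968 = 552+1416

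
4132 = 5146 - 1014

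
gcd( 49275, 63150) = 75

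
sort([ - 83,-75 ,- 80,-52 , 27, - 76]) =[ - 83, - 80,  -  76, - 75, - 52,27 ] 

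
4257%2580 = 1677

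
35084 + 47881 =82965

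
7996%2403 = 787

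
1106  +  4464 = 5570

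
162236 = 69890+92346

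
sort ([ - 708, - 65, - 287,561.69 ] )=[ - 708, - 287, - 65,  561.69]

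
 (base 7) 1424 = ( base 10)557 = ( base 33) gt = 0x22d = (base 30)ih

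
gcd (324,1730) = 2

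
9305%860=705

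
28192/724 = 7048/181 = 38.94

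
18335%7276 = 3783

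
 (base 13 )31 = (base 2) 101000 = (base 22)1i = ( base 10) 40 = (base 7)55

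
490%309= 181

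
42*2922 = 122724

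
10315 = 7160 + 3155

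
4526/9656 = 2263/4828 = 0.47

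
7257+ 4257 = 11514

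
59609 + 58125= 117734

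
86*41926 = 3605636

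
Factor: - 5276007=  - 3^2*11^1 * 137^1*389^1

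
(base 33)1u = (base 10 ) 63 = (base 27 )29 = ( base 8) 77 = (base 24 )2F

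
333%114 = 105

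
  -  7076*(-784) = 5547584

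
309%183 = 126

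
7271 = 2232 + 5039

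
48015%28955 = 19060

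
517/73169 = 517/73169 = 0.01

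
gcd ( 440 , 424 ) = 8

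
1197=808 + 389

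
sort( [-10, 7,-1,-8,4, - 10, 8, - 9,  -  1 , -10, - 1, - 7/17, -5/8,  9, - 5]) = [ - 10, - 10 , - 10,-9, - 8, - 5, - 1,-1, - 1,-5/8,  -  7/17,4, 7, 8,  9]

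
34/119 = 2/7 = 0.29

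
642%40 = 2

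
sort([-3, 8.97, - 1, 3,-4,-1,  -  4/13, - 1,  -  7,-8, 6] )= [-8,-7, - 4, - 3,-1, - 1,  -  1, - 4/13, 3, 6 , 8.97]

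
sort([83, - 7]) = [ - 7, 83]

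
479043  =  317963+161080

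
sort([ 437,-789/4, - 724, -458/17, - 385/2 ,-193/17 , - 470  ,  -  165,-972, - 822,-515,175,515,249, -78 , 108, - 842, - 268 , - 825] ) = [-972,  -  842, -825,-822, - 724,-515, - 470,- 268, - 789/4, - 385/2, - 165,-78,-458/17, - 193/17,108,  175, 249, 437 , 515]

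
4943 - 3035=1908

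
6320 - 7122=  - 802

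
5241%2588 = 65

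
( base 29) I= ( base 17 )11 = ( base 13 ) 15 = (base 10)18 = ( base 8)22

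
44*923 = 40612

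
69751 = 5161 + 64590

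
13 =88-75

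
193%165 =28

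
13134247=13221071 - 86824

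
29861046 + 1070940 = 30931986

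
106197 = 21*5057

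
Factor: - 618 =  - 2^1*3^1 * 103^1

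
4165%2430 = 1735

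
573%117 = 105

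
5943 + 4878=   10821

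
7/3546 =7/3546 = 0.00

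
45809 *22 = 1007798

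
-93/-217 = 3/7 = 0.43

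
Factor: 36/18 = 2= 2^1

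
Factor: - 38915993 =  - 38915993^1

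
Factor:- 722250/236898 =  - 125/41 = - 5^3*41^ ( - 1 ) 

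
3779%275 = 204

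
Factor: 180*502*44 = 3975840 = 2^5*3^2*5^1*11^1*251^1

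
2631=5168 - 2537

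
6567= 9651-3084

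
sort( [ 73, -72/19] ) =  [ - 72/19, 73]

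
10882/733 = 10882/733 = 14.85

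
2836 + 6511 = 9347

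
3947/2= 1973 + 1/2 = 1973.50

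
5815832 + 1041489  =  6857321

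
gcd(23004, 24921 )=1917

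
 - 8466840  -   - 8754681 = 287841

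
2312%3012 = 2312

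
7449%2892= 1665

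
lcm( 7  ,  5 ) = 35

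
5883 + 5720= 11603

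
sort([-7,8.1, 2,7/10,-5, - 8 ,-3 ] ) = [  -  8, - 7, - 5,-3,7/10,2,8.1]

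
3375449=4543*743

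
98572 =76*1297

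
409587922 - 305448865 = 104139057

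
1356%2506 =1356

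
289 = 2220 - 1931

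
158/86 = 79/43=1.84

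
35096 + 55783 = 90879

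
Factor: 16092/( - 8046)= -2= - 2^1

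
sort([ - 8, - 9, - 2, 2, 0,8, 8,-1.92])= [ - 9,-8, - 2 , - 1.92,  0, 2, 8, 8 ] 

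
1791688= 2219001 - 427313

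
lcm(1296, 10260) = 123120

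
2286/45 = 254/5 = 50.80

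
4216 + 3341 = 7557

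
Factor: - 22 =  -2^1*11^1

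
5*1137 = 5685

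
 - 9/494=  - 9/494 = -0.02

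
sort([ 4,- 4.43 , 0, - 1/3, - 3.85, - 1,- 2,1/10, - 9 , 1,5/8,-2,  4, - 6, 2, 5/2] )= [-9,-6, - 4.43,-3.85, - 2, - 2, -1, - 1/3,0 , 1/10, 5/8,1,2, 5/2 , 4,  4 ]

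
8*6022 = 48176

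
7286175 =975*7473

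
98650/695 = 141 + 131/139 = 141.94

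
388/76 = 97/19 = 5.11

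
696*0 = 0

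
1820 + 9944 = 11764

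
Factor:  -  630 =-2^1*3^2*5^1*7^1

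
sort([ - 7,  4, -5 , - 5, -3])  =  [ - 7, - 5,-5 ,-3, 4]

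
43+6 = 49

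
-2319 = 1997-4316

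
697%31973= 697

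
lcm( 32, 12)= 96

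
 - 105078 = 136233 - 241311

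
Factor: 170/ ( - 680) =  - 1/4 = - 2^( - 2 )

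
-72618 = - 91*798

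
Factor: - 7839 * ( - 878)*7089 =2^1*3^3 * 13^1* 17^1*67^1*139^1*439^1 = 48791049138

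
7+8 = 15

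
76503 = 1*76503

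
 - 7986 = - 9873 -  - 1887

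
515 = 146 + 369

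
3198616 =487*6568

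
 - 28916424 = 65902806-94819230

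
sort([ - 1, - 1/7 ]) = [-1, - 1/7] 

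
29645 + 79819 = 109464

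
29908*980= 29309840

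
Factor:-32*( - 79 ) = 2528=2^5*79^1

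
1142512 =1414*808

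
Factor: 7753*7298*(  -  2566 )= - 145187857004 = - 2^2*41^1*89^1*1283^1 * 7753^1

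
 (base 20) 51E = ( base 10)2034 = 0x7f2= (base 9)2710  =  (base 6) 13230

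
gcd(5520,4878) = 6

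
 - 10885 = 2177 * ( -5 ) 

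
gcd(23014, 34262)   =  74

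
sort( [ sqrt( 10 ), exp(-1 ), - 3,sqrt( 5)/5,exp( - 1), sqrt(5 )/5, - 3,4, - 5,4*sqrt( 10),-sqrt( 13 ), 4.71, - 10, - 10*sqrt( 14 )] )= [ - 10*sqrt( 14), - 10, - 5, - sqrt(13), - 3, - 3,exp( - 1), exp(- 1),sqrt( 5)/5, sqrt( 5)/5,sqrt( 10),4,4.71 , 4*sqrt( 10)] 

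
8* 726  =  5808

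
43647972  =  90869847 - 47221875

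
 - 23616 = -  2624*9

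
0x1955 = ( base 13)2C4B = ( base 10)6485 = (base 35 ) 5aa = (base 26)9FB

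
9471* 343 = 3248553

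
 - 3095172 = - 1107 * 2796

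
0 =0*4243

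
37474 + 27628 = 65102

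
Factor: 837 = 3^3*31^1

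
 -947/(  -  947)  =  1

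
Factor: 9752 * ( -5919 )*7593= -2^3*3^2*23^1*53^1*1973^1*2531^1 = - 438283814184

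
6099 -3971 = 2128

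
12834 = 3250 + 9584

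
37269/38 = 980+29/38=980.76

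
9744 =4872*2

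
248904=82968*3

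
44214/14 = 22107/7=3158.14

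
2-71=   -69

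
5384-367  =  5017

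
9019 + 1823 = 10842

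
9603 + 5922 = 15525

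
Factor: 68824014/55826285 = 2^1*3^1*5^( - 1)*7^1* 61^( - 1 )*1163^1*1409^1*183037^( - 1) 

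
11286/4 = 5643/2 = 2821.50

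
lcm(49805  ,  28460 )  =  199220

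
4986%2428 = 130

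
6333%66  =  63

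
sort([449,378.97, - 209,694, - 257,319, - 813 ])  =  [-813, - 257, - 209,319, 378.97,449,  694 ]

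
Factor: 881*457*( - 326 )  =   - 2^1*163^1*457^1  *  881^1 = - 131253142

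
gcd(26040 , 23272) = 8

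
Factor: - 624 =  - 2^4 *3^1* 13^1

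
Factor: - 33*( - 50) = 1650 = 2^1*3^1 * 5^2*11^1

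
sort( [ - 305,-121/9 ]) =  [-305,-121/9 ] 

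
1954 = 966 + 988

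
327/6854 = 327/6854 = 0.05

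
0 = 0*868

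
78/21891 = 26/7297 =0.00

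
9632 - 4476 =5156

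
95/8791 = 95/8791 = 0.01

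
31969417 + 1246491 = 33215908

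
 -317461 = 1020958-1338419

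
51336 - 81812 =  - 30476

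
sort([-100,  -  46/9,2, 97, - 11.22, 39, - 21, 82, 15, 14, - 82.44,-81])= [ - 100, - 82.44,-81, - 21, - 11.22, - 46/9,2,14,  15,39,82, 97]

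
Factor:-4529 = - 7^1*647^1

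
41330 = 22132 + 19198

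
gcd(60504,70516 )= 4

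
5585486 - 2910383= 2675103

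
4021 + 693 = 4714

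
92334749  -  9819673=82515076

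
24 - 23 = 1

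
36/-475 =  - 36/475 = -  0.08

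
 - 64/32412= - 16/8103 = - 0.00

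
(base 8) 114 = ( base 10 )76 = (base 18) 44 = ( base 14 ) 56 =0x4c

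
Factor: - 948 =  - 2^2*3^1  *  79^1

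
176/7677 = 176/7677 = 0.02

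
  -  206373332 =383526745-589900077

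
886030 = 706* 1255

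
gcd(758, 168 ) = 2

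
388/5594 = 194/2797 = 0.07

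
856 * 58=49648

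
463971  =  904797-440826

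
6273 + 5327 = 11600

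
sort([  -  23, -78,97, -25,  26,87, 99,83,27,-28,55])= [ - 78,  -  28, - 25 ,-23,  26 , 27,55 , 83,87, 97, 99]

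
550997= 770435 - 219438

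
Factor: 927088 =2^4 * 57943^1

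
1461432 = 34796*42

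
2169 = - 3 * ( - 723)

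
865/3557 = 865/3557 = 0.24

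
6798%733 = 201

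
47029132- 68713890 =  - 21684758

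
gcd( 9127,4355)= 1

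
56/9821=8/1403 = 0.01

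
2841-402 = 2439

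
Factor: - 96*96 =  - 2^10*3^2=- 9216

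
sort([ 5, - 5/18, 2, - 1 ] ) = [-1,-5/18, 2,5]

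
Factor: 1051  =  1051^1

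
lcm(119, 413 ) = 7021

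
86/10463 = 86/10463 = 0.01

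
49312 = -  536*( - 92 )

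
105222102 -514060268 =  -408838166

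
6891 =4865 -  - 2026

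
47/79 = 47/79= 0.59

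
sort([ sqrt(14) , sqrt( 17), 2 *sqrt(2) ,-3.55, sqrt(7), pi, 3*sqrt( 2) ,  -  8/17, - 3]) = [ - 3.55, - 3, - 8/17, sqrt(7), 2*sqrt( 2 ), pi, sqrt(14),  sqrt(17 ),3*sqrt(2 )] 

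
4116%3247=869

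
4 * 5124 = 20496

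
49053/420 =16351/140 = 116.79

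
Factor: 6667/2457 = 3^ (  -  3)*7^( - 1 )*13^( -1) * 59^1 * 113^1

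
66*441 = 29106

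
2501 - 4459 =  - 1958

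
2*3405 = 6810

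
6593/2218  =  6593/2218 = 2.97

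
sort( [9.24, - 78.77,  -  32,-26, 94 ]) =[ - 78.77, - 32, - 26, 9.24 , 94] 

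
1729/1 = 1729 = 1729.00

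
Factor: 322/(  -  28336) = - 1/88 = - 2^(-3)*11^( - 1 ) 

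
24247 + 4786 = 29033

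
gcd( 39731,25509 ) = 1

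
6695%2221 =32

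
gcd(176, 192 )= 16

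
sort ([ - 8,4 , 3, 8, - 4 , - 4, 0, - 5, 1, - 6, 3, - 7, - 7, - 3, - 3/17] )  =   [ - 8, - 7, - 7,-6, - 5, - 4, - 4, - 3, - 3/17, 0,1,  3,  3, 4, 8]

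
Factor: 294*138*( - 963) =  - 2^2*3^4*7^2 *23^1*107^1 = - 39070836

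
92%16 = 12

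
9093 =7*1299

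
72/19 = 72/19 = 3.79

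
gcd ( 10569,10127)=13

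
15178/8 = 1897 + 1/4 = 1897.25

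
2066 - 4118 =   -  2052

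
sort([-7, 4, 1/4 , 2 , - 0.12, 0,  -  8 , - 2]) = [ - 8, -7, - 2, -0.12,  0, 1/4, 2 , 4]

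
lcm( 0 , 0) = 0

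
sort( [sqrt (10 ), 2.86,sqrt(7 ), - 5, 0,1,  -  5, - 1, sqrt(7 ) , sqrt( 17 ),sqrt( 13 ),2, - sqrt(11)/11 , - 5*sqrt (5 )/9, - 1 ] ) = [ - 5, - 5, -5*sqrt(5 ) /9,-1, - 1, -sqrt( 11)/11, 0, 1, 2, sqrt( 7 ), sqrt ( 7), 2.86, sqrt(10 ), sqrt ( 13), sqrt (17 ) ]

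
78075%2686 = 181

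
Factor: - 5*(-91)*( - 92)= - 41860=- 2^2 * 5^1*7^1 * 13^1*23^1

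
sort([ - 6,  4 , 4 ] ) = [  -  6 , 4, 4]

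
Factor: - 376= - 2^3*47^1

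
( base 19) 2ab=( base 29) 12o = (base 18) 2f5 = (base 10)923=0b1110011011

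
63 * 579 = 36477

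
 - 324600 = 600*( - 541)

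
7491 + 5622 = 13113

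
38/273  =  38/273 = 0.14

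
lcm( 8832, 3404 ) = 326784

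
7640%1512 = 80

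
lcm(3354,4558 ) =177762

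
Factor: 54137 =43^1*1259^1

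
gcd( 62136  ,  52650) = 18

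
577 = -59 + 636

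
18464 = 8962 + 9502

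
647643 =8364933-7717290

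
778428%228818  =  91974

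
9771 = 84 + 9687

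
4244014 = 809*5246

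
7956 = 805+7151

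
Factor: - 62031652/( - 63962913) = 2^2*3^(- 1)* 7^( - 1 )* 3045853^( - 1)  *  15507913^1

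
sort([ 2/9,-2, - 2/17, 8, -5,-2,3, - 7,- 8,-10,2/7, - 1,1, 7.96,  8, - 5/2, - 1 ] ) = [ - 10,-8, -7,-5, - 5/2,- 2,- 2,-1, - 1,-2/17,2/9, 2/7,1,3,  7.96,8 , 8 ] 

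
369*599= 221031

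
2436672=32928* 74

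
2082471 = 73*28527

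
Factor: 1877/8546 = 2^( - 1 )*1877^1*4273^(-1)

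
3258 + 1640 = 4898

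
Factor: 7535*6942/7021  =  2^1 *3^1*5^1* 7^( - 1)*11^1*13^1*17^(-1 )*59^ ( - 1 )*89^1* 137^1 = 52307970/7021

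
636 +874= 1510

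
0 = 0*72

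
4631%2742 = 1889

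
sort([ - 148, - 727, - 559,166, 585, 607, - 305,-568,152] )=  [ - 727, - 568, - 559, - 305, - 148, 152,166,585,607 ]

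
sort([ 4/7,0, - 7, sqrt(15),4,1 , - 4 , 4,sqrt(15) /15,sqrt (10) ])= [  -  7,  -  4,0,sqrt( 15)/15,4/7,1,sqrt(10),sqrt(15 ), 4, 4 ]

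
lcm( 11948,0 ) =0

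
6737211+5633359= 12370570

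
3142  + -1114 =2028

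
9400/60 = 470/3 = 156.67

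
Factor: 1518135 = 3^1*5^1 * 101209^1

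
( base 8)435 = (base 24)bl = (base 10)285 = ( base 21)DC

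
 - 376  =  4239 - 4615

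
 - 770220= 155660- 925880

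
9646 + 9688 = 19334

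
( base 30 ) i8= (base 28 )jg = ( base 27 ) k8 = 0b1000100100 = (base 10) 548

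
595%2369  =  595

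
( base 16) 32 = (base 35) 1f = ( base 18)2E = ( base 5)200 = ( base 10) 50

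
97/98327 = 97/98327=0.00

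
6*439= 2634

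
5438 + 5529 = 10967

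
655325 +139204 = 794529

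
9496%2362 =48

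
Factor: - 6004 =-2^2 *19^1*79^1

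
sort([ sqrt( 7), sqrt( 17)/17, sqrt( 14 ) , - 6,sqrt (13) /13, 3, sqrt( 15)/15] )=[-6,sqrt( 17)/17  ,  sqrt( 15 )/15,sqrt( 13)/13,sqrt( 7), 3,sqrt( 14)]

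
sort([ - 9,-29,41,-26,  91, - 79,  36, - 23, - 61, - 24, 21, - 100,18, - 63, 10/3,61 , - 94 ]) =[  -  100,  -  94,-79,  -  63, - 61, - 29, - 26 , - 24, - 23, - 9,10/3, 18,21,36, 41,  61,91]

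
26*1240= 32240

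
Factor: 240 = 2^4*3^1*5^1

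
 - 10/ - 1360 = 1/136 = 0.01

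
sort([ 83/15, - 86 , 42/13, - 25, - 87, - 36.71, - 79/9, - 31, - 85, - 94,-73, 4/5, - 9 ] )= [  -  94,  -  87, - 86, - 85,-73, - 36.71, - 31, - 25, - 9, - 79/9 , 4/5, 42/13,83/15] 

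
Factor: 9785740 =2^2*5^1 *59^1*8293^1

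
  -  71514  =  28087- 99601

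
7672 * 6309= 48402648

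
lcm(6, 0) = 0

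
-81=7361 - 7442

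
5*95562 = 477810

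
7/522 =7/522 = 0.01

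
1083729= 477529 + 606200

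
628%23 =7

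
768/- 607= - 768/607=   -  1.27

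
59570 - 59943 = -373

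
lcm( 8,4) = 8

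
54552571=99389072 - 44836501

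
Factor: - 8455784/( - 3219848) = 1056973/402481 = 109^1*277^ (  -  1)*1453^( - 1)*9697^1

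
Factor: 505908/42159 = 12 = 2^2*3^1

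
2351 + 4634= 6985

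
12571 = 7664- -4907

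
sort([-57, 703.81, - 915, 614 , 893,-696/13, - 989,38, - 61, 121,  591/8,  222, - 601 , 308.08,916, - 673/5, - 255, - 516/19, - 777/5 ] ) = [ - 989, - 915, - 601, -255, - 777/5,-673/5 , - 61, - 57, - 696/13, - 516/19 , 38,  591/8,121, 222,  308.08, 614,  703.81, 893,916 ]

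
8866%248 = 186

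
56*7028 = 393568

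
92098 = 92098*1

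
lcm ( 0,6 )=0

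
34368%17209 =17159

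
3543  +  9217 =12760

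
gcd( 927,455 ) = 1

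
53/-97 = -53/97 = - 0.55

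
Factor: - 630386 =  - 2^1*315193^1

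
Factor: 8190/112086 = 5^1 * 7^1*479^( - 1 ) = 35/479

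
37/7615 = 37/7615  =  0.00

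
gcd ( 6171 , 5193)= 3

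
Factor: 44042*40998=1805633916 = 2^2*3^1 * 19^2*61^1*6833^1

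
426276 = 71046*6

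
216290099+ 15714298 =232004397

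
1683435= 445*3783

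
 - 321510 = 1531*( - 210)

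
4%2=0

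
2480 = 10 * 248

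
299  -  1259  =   - 960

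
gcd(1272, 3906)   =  6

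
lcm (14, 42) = 42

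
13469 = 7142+6327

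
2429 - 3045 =-616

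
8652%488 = 356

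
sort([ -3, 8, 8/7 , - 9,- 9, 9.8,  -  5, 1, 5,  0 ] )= [ - 9, - 9, - 5 ,- 3,0, 1, 8/7, 5,8,9.8 ] 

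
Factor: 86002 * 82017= 2^1 * 3^2*7^1*13^1*701^1 * 6143^1 = 7053626034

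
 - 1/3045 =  - 1 + 3044/3045 =- 0.00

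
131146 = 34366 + 96780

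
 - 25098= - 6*4183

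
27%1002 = 27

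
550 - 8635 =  - 8085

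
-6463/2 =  - 6463/2 = - 3231.50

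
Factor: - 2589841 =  - 47^1*55103^1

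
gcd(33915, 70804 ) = 1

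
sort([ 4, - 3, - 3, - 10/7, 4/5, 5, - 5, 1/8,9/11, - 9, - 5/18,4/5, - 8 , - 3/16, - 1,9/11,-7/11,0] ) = [ - 9 , - 8, - 5, - 3 , - 3, - 10/7, - 1, - 7/11, - 5/18, - 3/16,0, 1/8 , 4/5,4/5,9/11,  9/11,4,5 ]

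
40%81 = 40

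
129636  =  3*43212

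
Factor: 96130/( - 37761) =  - 2^1*3^( - 1)*5^1 * 41^( - 1)*307^ ( - 1 )*9613^1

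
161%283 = 161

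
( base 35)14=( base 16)27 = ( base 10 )39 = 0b100111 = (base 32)17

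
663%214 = 21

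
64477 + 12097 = 76574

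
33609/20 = 1680 + 9/20 = 1680.45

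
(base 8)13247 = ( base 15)1ab9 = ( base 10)5799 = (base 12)3433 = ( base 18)hg3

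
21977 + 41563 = 63540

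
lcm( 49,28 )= 196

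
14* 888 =12432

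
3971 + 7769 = 11740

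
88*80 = 7040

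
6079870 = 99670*61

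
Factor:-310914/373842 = - 751/903 = -3^( - 1)*7^( - 1 ) * 43^( - 1 )*751^1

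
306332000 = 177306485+129025515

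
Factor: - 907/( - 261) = 3^( - 2)*29^( - 1 )*907^1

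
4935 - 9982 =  - 5047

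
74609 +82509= 157118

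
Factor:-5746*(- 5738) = 2^2*13^2*17^1*19^1*151^1 = 32970548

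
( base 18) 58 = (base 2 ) 1100010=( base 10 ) 98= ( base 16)62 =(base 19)53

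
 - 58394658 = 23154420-81549078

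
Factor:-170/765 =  - 2/9 = - 2^1*3^(  -  2)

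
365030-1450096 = - 1085066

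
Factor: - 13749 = -3^1*4583^1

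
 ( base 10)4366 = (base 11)330a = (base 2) 1000100001110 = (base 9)5881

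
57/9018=19/3006=0.01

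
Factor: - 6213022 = -2^1*139^1*22349^1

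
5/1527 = 5/1527 = 0.00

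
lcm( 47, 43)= 2021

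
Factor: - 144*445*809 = - 2^4*3^2*5^1*89^1*809^1 = -51840720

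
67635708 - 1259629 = 66376079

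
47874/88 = 23937/44 = 544.02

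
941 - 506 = 435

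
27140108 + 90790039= 117930147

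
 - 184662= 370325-554987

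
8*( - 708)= - 5664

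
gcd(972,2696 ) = 4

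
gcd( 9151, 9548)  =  1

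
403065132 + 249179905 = 652245037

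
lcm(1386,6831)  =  95634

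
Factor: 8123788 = 2^2*2030947^1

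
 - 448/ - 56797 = 448/56797 =0.01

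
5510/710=7 + 54/71 = 7.76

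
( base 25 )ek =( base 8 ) 562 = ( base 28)D6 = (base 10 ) 370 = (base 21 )hd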